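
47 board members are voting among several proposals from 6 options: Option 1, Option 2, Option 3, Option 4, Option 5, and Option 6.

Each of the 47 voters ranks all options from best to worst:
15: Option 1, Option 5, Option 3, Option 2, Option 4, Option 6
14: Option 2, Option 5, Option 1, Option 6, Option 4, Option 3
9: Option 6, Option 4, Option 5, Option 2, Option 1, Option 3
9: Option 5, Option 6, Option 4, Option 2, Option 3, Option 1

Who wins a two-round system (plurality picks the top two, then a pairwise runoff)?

Option 2

Round 1 first-place votes: Option 1 15, Option 2 14, Option 3 0, Option 4 0, Option 5 9, Option 6 9. Option 1 and Option 2 advance.
Runoff: Option 1 is ranked above Option 2 on 15 ballots, Option 2 above Option 1 on 32.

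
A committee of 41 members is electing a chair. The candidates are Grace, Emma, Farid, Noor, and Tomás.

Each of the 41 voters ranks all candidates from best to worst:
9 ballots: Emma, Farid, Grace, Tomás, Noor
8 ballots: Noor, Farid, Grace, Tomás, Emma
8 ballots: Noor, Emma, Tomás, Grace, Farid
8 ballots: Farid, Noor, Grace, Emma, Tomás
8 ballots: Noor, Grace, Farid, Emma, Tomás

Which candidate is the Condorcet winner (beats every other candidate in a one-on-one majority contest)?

Noor vs Grace: 32–9
Noor vs Emma: 32–9
Noor vs Farid: 24–17
Noor vs Tomás: 32–9
Noor beats every other candidate.

Noor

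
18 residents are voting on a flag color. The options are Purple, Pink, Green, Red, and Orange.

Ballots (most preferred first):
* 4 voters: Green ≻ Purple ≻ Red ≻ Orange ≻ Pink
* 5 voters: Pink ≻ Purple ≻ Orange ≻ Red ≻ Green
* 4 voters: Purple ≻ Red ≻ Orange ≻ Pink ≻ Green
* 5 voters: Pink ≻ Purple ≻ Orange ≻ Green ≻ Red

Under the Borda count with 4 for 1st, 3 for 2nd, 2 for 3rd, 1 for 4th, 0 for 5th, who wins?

Purple

Purple: 4×3 + 5×3 + 4×4 + 5×3 = 58
Pink: 4×0 + 5×4 + 4×1 + 5×4 = 44
Green: 4×4 + 5×0 + 4×0 + 5×1 = 21
Red: 4×2 + 5×1 + 4×3 + 5×0 = 25
Orange: 4×1 + 5×2 + 4×2 + 5×2 = 32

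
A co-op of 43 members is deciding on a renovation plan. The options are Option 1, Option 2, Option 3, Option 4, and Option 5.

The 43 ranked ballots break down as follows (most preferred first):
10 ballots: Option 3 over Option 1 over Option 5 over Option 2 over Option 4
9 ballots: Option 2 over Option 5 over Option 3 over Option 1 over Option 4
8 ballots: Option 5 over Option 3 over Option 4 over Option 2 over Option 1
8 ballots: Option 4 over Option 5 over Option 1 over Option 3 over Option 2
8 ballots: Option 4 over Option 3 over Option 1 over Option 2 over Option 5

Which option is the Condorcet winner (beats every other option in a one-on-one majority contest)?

Option 5

Option 5 vs Option 1: 25–18
Option 5 vs Option 2: 26–17
Option 5 vs Option 3: 25–18
Option 5 vs Option 4: 27–16
Option 5 beats every other option.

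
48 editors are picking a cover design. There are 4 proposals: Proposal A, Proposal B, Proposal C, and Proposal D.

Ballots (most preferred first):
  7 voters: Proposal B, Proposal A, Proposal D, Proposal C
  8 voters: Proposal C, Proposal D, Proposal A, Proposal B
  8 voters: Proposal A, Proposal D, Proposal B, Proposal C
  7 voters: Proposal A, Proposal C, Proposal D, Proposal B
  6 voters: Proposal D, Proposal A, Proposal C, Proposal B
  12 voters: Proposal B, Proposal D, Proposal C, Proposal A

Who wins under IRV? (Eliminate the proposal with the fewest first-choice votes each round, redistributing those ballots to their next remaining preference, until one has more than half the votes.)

Round 1: Proposal A 15, Proposal B 19, Proposal C 8, Proposal D 6. Proposal D eliminated.
Round 2: Proposal A 21, Proposal B 19, Proposal C 8. Proposal C eliminated.
Round 3: Proposal A 29, Proposal B 19. Proposal A has a majority (≥25).

Proposal A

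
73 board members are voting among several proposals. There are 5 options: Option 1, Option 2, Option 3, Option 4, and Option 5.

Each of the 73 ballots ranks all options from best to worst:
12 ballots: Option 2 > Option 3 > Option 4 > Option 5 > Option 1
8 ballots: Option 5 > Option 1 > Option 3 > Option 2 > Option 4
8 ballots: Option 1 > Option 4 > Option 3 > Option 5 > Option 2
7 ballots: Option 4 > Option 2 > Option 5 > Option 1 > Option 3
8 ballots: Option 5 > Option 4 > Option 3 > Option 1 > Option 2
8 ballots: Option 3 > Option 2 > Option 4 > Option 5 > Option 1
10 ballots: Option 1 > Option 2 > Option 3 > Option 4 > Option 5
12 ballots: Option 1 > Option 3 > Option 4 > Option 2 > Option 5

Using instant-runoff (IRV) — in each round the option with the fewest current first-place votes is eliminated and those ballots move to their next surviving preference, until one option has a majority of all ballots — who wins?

Round 1: Option 1 30, Option 2 12, Option 3 8, Option 4 7, Option 5 16. Option 4 eliminated.
Round 2: Option 1 30, Option 2 19, Option 3 8, Option 5 16. Option 3 eliminated.
Round 3: Option 1 30, Option 2 27, Option 5 16. Option 5 eliminated.
Round 4: Option 1 46, Option 2 27. Option 1 has a majority (≥37).

Option 1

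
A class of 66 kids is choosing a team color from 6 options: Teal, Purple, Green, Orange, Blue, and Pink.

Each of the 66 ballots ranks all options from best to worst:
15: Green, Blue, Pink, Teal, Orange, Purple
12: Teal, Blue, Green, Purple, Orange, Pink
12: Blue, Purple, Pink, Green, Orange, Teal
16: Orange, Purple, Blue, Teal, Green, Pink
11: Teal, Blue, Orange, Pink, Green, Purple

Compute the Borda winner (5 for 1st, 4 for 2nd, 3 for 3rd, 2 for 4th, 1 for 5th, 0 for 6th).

Blue

Teal: 15×2 + 12×5 + 12×0 + 16×2 + 11×5 = 177
Purple: 15×0 + 12×2 + 12×4 + 16×4 + 11×0 = 136
Green: 15×5 + 12×3 + 12×2 + 16×1 + 11×1 = 162
Orange: 15×1 + 12×1 + 12×1 + 16×5 + 11×3 = 152
Blue: 15×4 + 12×4 + 12×5 + 16×3 + 11×4 = 260
Pink: 15×3 + 12×0 + 12×3 + 16×0 + 11×2 = 103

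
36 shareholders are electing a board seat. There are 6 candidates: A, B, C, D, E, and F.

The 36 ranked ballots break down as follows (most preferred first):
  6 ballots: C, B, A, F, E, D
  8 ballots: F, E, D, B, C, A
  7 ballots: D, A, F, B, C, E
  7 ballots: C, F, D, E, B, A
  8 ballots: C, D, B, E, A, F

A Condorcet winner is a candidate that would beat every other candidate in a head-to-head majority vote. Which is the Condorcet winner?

C

C vs A: 29–7
C vs B: 21–15
C vs D: 21–15
C vs E: 28–8
C vs F: 21–15
C beats every other candidate.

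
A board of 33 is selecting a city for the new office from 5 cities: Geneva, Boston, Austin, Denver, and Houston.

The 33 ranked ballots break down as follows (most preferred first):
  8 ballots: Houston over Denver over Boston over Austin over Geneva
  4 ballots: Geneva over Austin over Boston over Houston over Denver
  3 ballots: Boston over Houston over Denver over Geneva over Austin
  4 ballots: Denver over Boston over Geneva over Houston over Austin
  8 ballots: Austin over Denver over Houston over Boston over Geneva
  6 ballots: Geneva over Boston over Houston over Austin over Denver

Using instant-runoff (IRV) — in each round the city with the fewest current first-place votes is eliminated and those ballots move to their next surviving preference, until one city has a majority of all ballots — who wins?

Houston

Round 1: Geneva 10, Boston 3, Austin 8, Denver 4, Houston 8. Boston eliminated.
Round 2: Geneva 10, Austin 8, Denver 4, Houston 11. Denver eliminated.
Round 3: Geneva 14, Austin 8, Houston 11. Austin eliminated.
Round 4: Geneva 14, Houston 19. Houston has a majority (≥17).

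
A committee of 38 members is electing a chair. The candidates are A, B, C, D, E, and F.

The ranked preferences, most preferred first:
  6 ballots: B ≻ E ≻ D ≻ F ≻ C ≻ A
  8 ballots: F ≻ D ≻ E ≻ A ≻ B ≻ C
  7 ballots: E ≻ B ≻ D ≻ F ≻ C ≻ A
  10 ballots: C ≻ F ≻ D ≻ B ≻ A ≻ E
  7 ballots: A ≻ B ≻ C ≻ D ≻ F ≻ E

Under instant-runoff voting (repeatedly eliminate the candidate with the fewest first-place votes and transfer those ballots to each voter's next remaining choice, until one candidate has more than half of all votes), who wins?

E

Round 1: A 7, B 6, C 10, D 0, E 7, F 8. D eliminated.
Round 2: A 7, B 6, C 10, E 7, F 8. B eliminated.
Round 3: A 7, C 10, E 13, F 8. A eliminated.
Round 4: C 17, E 13, F 8. F eliminated.
Round 5: C 17, E 21. E has a majority (≥20).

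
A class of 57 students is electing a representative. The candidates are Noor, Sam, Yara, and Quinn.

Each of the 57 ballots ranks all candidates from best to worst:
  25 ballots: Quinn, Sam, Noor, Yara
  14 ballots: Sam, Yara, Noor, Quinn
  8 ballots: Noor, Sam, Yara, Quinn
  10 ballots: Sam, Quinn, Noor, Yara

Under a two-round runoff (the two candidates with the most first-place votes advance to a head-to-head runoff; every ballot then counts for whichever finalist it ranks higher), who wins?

Sam

Round 1 first-place votes: Noor 8, Sam 24, Yara 0, Quinn 25. Quinn and Sam advance.
Runoff: Quinn is ranked above Sam on 25 ballots, Sam above Quinn on 32.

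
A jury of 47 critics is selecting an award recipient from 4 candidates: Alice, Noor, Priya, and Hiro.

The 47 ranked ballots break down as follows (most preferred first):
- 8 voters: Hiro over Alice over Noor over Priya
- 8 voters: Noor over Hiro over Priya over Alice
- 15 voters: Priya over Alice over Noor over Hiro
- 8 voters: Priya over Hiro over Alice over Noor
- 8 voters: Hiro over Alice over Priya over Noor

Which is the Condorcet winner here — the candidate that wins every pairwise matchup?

Hiro

Hiro vs Alice: 32–15
Hiro vs Noor: 24–23
Hiro vs Priya: 24–23
Hiro beats every other candidate.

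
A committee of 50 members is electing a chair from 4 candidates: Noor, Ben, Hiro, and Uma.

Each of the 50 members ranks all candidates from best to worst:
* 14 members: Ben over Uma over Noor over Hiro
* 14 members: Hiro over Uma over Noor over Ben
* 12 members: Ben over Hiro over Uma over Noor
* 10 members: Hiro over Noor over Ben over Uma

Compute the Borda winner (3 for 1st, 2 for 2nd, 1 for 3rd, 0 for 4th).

Noor: 14×1 + 14×1 + 12×0 + 10×2 = 48
Ben: 14×3 + 14×0 + 12×3 + 10×1 = 88
Hiro: 14×0 + 14×3 + 12×2 + 10×3 = 96
Uma: 14×2 + 14×2 + 12×1 + 10×0 = 68

Hiro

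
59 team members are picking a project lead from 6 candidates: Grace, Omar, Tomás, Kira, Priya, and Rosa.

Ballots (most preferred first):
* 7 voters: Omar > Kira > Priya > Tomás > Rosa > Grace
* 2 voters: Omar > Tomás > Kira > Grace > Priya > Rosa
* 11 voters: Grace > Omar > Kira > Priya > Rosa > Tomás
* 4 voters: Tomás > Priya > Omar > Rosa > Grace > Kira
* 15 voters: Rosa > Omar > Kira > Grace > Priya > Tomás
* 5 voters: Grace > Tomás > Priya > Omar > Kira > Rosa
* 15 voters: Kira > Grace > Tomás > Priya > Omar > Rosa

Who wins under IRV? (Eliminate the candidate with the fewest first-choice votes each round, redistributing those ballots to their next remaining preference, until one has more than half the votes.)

Kira

Round 1: Grace 16, Omar 9, Tomás 4, Kira 15, Priya 0, Rosa 15. Priya eliminated.
Round 2: Grace 16, Omar 9, Tomás 4, Kira 15, Rosa 15. Tomás eliminated.
Round 3: Grace 16, Omar 13, Kira 15, Rosa 15. Omar eliminated.
Round 4: Grace 16, Kira 24, Rosa 19. Grace eliminated.
Round 5: Kira 40, Rosa 19. Kira has a majority (≥30).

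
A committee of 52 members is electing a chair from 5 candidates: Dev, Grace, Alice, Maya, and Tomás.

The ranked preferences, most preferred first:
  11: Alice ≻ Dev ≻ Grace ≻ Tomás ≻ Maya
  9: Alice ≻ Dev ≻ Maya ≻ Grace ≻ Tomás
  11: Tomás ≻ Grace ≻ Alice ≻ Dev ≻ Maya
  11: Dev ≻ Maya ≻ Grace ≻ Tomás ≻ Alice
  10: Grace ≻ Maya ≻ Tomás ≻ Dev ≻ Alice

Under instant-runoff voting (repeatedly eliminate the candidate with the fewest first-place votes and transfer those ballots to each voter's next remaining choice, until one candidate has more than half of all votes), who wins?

Round 1: Dev 11, Grace 10, Alice 20, Maya 0, Tomás 11. Maya eliminated.
Round 2: Dev 11, Grace 10, Alice 20, Tomás 11. Grace eliminated.
Round 3: Dev 11, Alice 20, Tomás 21. Dev eliminated.
Round 4: Alice 20, Tomás 32. Tomás has a majority (≥27).

Tomás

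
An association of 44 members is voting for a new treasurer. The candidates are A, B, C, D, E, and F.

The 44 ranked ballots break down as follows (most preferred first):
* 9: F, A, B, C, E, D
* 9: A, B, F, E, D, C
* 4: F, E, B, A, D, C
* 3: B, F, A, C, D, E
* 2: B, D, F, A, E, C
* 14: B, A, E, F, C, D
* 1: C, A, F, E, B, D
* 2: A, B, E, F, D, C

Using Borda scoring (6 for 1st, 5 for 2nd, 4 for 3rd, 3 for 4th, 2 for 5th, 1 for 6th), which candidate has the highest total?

A: 9×5 + 9×6 + 4×3 + 3×4 + 2×3 + 14×5 + 1×5 + 2×6 = 216
B: 9×4 + 9×5 + 4×4 + 3×6 + 2×6 + 14×6 + 1×2 + 2×5 = 223
C: 9×3 + 9×1 + 4×1 + 3×3 + 2×1 + 14×2 + 1×6 + 2×1 = 87
D: 9×1 + 9×2 + 4×2 + 3×2 + 2×5 + 14×1 + 1×1 + 2×2 = 70
E: 9×2 + 9×3 + 4×5 + 3×1 + 2×2 + 14×4 + 1×3 + 2×4 = 139
F: 9×6 + 9×4 + 4×6 + 3×5 + 2×4 + 14×3 + 1×4 + 2×3 = 189

B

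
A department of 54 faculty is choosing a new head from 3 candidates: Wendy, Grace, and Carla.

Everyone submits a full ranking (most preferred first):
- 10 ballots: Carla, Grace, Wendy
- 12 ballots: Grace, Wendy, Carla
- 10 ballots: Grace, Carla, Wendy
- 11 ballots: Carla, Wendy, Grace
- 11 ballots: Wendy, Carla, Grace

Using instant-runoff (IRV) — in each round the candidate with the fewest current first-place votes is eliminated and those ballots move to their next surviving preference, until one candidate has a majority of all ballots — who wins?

Carla

Round 1: Wendy 11, Grace 22, Carla 21. Wendy eliminated.
Round 2: Grace 22, Carla 32. Carla has a majority (≥28).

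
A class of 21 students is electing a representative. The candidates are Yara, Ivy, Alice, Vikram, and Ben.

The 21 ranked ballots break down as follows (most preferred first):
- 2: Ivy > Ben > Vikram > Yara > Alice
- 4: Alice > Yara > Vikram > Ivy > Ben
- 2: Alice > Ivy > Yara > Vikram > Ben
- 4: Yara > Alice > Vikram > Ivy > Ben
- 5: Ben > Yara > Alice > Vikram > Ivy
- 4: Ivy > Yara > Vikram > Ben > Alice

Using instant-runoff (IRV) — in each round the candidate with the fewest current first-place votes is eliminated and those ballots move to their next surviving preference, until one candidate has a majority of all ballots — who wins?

Round 1: Yara 4, Ivy 6, Alice 6, Vikram 0, Ben 5. Vikram eliminated.
Round 2: Yara 4, Ivy 6, Alice 6, Ben 5. Yara eliminated.
Round 3: Ivy 6, Alice 10, Ben 5. Ben eliminated.
Round 4: Ivy 6, Alice 15. Alice has a majority (≥11).

Alice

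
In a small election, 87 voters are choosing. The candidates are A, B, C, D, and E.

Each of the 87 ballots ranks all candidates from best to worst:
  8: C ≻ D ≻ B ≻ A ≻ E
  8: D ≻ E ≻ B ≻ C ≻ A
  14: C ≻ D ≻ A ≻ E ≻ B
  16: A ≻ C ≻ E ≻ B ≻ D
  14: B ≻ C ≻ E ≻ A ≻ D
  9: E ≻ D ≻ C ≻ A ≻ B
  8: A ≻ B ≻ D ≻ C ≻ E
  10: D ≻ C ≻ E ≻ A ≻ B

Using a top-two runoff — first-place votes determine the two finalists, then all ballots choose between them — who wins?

C

Round 1 first-place votes: A 24, B 14, C 22, D 18, E 9. A and C advance.
Runoff: A is ranked above C on 24 ballots, C above A on 63.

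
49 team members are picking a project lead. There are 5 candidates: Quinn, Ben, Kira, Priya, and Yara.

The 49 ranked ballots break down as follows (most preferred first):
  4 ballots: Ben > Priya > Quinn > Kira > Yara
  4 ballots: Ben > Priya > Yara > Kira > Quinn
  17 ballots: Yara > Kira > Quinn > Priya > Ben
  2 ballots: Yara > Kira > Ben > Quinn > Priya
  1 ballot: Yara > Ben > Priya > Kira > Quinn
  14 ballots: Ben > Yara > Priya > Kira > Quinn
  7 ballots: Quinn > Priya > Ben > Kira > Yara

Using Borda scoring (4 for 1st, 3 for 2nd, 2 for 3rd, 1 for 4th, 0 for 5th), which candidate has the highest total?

Quinn: 4×2 + 4×0 + 17×2 + 2×1 + 1×0 + 14×0 + 7×4 = 72
Ben: 4×4 + 4×4 + 17×0 + 2×2 + 1×3 + 14×4 + 7×2 = 109
Kira: 4×1 + 4×1 + 17×3 + 2×3 + 1×1 + 14×1 + 7×1 = 87
Priya: 4×3 + 4×3 + 17×1 + 2×0 + 1×2 + 14×2 + 7×3 = 92
Yara: 4×0 + 4×2 + 17×4 + 2×4 + 1×4 + 14×3 + 7×0 = 130

Yara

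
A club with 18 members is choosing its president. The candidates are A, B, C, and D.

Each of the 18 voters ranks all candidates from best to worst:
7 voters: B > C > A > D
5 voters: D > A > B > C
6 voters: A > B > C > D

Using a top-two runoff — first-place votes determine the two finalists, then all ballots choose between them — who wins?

A

Round 1 first-place votes: A 6, B 7, C 0, D 5. B and A advance.
Runoff: B is ranked above A on 7 ballots, A above B on 11.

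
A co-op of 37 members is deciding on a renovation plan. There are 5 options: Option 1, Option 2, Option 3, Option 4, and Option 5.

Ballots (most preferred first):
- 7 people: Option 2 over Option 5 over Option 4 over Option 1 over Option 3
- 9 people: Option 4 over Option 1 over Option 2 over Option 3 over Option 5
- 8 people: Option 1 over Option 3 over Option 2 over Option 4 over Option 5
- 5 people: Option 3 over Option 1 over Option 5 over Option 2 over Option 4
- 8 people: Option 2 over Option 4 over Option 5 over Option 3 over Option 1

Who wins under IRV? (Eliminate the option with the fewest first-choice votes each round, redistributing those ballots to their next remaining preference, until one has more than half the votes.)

Round 1: Option 1 8, Option 2 15, Option 3 5, Option 4 9, Option 5 0. Option 5 eliminated.
Round 2: Option 1 8, Option 2 15, Option 3 5, Option 4 9. Option 3 eliminated.
Round 3: Option 1 13, Option 2 15, Option 4 9. Option 4 eliminated.
Round 4: Option 1 22, Option 2 15. Option 1 has a majority (≥19).

Option 1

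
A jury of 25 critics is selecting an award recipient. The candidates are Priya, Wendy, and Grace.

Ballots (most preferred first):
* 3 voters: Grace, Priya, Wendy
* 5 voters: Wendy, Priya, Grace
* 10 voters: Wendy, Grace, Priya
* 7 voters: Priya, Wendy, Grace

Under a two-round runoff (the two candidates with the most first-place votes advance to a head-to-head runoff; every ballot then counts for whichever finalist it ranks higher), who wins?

Round 1 first-place votes: Priya 7, Wendy 15, Grace 3. Wendy and Priya advance.
Runoff: Wendy is ranked above Priya on 15 ballots, Priya above Wendy on 10.

Wendy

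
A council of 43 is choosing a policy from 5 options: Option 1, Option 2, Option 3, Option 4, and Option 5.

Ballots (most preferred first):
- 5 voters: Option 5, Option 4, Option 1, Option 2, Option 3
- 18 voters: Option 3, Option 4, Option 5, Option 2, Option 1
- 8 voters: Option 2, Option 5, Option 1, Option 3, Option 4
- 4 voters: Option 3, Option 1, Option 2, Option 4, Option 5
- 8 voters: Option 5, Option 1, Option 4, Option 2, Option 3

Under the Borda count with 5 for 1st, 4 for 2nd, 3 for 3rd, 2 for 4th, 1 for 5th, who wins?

Option 1: 5×3 + 18×1 + 8×3 + 4×4 + 8×4 = 105
Option 2: 5×2 + 18×2 + 8×5 + 4×3 + 8×2 = 114
Option 3: 5×1 + 18×5 + 8×2 + 4×5 + 8×1 = 139
Option 4: 5×4 + 18×4 + 8×1 + 4×2 + 8×3 = 132
Option 5: 5×5 + 18×3 + 8×4 + 4×1 + 8×5 = 155

Option 5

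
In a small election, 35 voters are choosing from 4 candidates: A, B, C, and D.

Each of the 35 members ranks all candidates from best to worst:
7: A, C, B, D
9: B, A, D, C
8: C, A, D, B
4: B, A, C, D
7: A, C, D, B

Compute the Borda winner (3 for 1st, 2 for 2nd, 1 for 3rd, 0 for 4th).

A: 7×3 + 9×2 + 8×2 + 4×2 + 7×3 = 84
B: 7×1 + 9×3 + 8×0 + 4×3 + 7×0 = 46
C: 7×2 + 9×0 + 8×3 + 4×1 + 7×2 = 56
D: 7×0 + 9×1 + 8×1 + 4×0 + 7×1 = 24

A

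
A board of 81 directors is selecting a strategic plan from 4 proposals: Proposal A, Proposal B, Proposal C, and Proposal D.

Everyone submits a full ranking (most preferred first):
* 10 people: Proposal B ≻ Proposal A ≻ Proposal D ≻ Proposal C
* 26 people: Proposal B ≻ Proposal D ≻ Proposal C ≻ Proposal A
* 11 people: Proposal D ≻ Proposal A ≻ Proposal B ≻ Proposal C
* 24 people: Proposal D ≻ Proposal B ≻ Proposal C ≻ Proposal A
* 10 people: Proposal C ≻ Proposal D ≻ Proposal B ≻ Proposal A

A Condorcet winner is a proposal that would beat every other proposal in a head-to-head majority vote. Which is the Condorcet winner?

Proposal D

Proposal D vs Proposal A: 71–10
Proposal D vs Proposal B: 45–36
Proposal D vs Proposal C: 71–10
Proposal D beats every other proposal.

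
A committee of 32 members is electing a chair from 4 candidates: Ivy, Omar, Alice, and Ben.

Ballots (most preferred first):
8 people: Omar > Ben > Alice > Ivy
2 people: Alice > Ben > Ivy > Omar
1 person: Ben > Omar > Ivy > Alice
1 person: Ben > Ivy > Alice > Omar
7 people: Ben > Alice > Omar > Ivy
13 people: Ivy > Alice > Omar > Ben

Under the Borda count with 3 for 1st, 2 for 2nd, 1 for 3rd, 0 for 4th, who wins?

Ivy: 8×0 + 2×1 + 1×1 + 1×2 + 7×0 + 13×3 = 44
Omar: 8×3 + 2×0 + 1×2 + 1×0 + 7×1 + 13×1 = 46
Alice: 8×1 + 2×3 + 1×0 + 1×1 + 7×2 + 13×2 = 55
Ben: 8×2 + 2×2 + 1×3 + 1×3 + 7×3 + 13×0 = 47

Alice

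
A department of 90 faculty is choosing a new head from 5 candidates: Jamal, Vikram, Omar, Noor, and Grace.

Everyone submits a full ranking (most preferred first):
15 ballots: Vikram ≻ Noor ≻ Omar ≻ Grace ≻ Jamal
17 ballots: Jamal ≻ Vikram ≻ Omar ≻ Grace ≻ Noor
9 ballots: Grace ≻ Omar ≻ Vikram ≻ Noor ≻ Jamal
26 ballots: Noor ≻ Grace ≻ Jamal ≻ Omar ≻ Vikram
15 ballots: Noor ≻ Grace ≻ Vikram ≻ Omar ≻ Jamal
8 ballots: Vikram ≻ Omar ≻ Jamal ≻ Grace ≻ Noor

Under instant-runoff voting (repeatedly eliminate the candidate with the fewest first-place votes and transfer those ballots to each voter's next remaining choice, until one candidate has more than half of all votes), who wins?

Round 1: Jamal 17, Vikram 23, Omar 0, Noor 41, Grace 9. Omar eliminated.
Round 2: Jamal 17, Vikram 23, Noor 41, Grace 9. Grace eliminated.
Round 3: Jamal 17, Vikram 32, Noor 41. Jamal eliminated.
Round 4: Vikram 49, Noor 41. Vikram has a majority (≥46).

Vikram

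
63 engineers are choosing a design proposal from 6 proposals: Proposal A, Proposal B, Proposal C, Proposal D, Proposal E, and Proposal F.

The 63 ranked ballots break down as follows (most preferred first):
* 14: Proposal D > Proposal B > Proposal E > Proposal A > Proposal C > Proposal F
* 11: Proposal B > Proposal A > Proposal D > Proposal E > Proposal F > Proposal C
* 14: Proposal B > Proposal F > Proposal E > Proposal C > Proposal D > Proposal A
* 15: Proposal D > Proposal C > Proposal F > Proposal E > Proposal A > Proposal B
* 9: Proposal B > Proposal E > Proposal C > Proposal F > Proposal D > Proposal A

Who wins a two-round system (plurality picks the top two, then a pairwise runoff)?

Proposal B

Round 1 first-place votes: Proposal A 0, Proposal B 34, Proposal C 0, Proposal D 29, Proposal E 0, Proposal F 0. Proposal B and Proposal D advance.
Runoff: Proposal B is ranked above Proposal D on 34 ballots, Proposal D above Proposal B on 29.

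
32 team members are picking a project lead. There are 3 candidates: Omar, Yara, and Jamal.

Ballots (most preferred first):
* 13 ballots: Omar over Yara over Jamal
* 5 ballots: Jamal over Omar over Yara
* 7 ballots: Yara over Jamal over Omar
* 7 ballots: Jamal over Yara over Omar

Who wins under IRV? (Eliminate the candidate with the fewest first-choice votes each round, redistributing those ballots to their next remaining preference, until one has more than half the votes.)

Jamal

Round 1: Omar 13, Yara 7, Jamal 12. Yara eliminated.
Round 2: Omar 13, Jamal 19. Jamal has a majority (≥17).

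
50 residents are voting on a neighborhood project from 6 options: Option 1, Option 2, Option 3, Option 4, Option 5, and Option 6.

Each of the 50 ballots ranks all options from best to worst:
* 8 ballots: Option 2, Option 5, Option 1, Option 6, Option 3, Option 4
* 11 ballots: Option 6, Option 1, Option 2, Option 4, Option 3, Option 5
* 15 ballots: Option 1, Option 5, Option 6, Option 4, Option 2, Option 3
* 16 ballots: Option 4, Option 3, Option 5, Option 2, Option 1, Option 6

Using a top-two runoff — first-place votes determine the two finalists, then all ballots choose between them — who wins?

Round 1 first-place votes: Option 1 15, Option 2 8, Option 3 0, Option 4 16, Option 5 0, Option 6 11. Option 4 and Option 1 advance.
Runoff: Option 4 is ranked above Option 1 on 16 ballots, Option 1 above Option 4 on 34.

Option 1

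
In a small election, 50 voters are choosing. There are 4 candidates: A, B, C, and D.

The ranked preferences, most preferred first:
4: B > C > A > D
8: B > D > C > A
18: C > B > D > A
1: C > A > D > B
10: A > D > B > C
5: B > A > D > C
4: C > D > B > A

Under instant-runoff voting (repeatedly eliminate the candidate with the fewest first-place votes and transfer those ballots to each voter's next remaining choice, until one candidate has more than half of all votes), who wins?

Round 1: A 10, B 17, C 23, D 0. D eliminated.
Round 2: A 10, B 17, C 23. A eliminated.
Round 3: B 27, C 23. B has a majority (≥26).

B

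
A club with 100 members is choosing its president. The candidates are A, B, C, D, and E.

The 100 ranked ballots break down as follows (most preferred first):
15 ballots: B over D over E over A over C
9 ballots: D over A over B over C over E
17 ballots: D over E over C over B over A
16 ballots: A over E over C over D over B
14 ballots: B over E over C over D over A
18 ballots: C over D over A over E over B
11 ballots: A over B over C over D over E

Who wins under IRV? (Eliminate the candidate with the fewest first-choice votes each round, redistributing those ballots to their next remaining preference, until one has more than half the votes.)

D

Round 1: A 27, B 29, C 18, D 26, E 0. E eliminated.
Round 2: A 27, B 29, C 18, D 26. C eliminated.
Round 3: A 27, B 29, D 44. A eliminated.
Round 4: B 40, D 60. D has a majority (≥51).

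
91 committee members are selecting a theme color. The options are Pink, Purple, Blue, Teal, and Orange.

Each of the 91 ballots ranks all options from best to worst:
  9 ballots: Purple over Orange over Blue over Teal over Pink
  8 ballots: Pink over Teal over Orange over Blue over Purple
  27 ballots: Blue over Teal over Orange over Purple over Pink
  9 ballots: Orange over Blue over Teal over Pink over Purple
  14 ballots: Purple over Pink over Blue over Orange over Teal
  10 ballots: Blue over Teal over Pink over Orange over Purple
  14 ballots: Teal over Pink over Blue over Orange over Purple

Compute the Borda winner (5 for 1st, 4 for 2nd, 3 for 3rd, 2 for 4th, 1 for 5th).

Blue

Pink: 9×1 + 8×5 + 27×1 + 9×2 + 14×4 + 10×3 + 14×4 = 236
Purple: 9×5 + 8×1 + 27×2 + 9×1 + 14×5 + 10×1 + 14×1 = 210
Blue: 9×3 + 8×2 + 27×5 + 9×4 + 14×3 + 10×5 + 14×3 = 348
Teal: 9×2 + 8×4 + 27×4 + 9×3 + 14×1 + 10×4 + 14×5 = 309
Orange: 9×4 + 8×3 + 27×3 + 9×5 + 14×2 + 10×2 + 14×2 = 262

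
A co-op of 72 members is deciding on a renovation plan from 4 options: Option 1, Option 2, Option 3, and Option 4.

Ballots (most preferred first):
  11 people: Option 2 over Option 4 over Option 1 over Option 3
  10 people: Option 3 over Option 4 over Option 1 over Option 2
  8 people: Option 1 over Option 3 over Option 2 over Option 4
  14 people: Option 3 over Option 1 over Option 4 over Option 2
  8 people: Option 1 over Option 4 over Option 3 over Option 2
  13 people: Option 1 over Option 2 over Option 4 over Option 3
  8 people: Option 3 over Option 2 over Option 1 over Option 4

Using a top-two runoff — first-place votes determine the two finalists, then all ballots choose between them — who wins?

Round 1 first-place votes: Option 1 29, Option 2 11, Option 3 32, Option 4 0. Option 3 and Option 1 advance.
Runoff: Option 3 is ranked above Option 1 on 32 ballots, Option 1 above Option 3 on 40.

Option 1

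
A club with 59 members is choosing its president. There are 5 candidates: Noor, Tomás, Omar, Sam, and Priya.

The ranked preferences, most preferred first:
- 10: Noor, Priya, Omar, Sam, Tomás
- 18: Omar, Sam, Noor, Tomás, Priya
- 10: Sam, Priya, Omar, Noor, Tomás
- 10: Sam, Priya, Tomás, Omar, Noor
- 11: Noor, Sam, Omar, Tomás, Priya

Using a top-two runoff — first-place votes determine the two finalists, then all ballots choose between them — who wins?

Sam

Round 1 first-place votes: Noor 21, Tomás 0, Omar 18, Sam 20, Priya 0. Noor and Sam advance.
Runoff: Noor is ranked above Sam on 21 ballots, Sam above Noor on 38.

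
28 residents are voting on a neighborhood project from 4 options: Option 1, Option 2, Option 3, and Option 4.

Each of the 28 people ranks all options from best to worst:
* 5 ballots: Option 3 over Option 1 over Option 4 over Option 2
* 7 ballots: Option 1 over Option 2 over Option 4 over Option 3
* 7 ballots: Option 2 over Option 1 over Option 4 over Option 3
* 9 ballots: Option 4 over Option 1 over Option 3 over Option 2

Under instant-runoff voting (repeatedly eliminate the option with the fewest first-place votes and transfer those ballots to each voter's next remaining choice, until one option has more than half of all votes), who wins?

Round 1: Option 1 7, Option 2 7, Option 3 5, Option 4 9. Option 3 eliminated.
Round 2: Option 1 12, Option 2 7, Option 4 9. Option 2 eliminated.
Round 3: Option 1 19, Option 4 9. Option 1 has a majority (≥15).

Option 1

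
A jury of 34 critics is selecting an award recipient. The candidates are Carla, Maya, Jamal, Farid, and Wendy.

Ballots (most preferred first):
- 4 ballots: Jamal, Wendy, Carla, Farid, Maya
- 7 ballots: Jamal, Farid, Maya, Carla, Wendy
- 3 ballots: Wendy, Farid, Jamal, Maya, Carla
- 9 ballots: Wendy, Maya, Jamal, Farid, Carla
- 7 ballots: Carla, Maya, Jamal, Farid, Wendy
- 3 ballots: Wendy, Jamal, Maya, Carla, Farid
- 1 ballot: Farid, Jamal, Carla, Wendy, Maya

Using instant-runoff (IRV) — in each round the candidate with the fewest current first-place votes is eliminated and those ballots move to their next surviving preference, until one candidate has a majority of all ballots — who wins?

Round 1: Carla 7, Maya 0, Jamal 11, Farid 1, Wendy 15. Maya eliminated.
Round 2: Carla 7, Jamal 11, Farid 1, Wendy 15. Farid eliminated.
Round 3: Carla 7, Jamal 12, Wendy 15. Carla eliminated.
Round 4: Jamal 19, Wendy 15. Jamal has a majority (≥18).

Jamal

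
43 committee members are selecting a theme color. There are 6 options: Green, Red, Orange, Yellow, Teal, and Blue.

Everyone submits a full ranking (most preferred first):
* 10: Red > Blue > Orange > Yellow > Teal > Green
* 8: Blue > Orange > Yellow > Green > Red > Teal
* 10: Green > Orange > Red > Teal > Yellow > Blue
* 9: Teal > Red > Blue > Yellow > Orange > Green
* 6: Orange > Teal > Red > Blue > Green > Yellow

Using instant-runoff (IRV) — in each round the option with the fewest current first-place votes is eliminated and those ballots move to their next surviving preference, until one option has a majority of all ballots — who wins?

Round 1: Green 10, Red 10, Orange 6, Yellow 0, Teal 9, Blue 8. Yellow eliminated.
Round 2: Green 10, Red 10, Orange 6, Teal 9, Blue 8. Orange eliminated.
Round 3: Green 10, Red 10, Teal 15, Blue 8. Blue eliminated.
Round 4: Green 18, Red 10, Teal 15. Red eliminated.
Round 5: Green 18, Teal 25. Teal has a majority (≥22).

Teal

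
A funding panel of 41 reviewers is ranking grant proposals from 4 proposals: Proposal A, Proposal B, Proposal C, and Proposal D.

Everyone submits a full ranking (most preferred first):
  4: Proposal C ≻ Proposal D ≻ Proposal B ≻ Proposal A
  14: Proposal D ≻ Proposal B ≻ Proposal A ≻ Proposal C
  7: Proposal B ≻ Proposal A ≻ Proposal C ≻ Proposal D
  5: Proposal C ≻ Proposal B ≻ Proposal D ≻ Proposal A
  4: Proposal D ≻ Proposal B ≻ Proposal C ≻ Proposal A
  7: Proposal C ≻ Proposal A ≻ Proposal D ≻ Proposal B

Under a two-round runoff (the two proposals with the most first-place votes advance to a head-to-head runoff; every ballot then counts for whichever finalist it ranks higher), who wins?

Proposal C

Round 1 first-place votes: Proposal A 0, Proposal B 7, Proposal C 16, Proposal D 18. Proposal D and Proposal C advance.
Runoff: Proposal D is ranked above Proposal C on 18 ballots, Proposal C above Proposal D on 23.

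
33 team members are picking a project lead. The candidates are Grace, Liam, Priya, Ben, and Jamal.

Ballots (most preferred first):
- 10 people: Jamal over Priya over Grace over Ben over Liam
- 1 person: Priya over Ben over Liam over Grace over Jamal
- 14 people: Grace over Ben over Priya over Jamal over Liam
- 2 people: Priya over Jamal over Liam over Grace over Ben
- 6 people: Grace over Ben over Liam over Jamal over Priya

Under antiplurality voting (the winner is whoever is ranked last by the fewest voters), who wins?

Grace

Last-place votes: Grace 0, Liam 24, Priya 6, Ben 2, Jamal 1.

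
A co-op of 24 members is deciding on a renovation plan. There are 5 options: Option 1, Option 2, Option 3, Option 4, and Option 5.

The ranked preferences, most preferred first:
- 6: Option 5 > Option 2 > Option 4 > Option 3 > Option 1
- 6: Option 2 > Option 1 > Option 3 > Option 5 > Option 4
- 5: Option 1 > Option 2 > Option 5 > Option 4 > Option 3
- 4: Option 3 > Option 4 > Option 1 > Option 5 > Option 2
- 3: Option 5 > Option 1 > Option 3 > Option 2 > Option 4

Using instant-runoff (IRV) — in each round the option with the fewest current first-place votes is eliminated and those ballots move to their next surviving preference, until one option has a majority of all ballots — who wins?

Round 1: Option 1 5, Option 2 6, Option 3 4, Option 4 0, Option 5 9. Option 4 eliminated.
Round 2: Option 1 5, Option 2 6, Option 3 4, Option 5 9. Option 3 eliminated.
Round 3: Option 1 9, Option 2 6, Option 5 9. Option 2 eliminated.
Round 4: Option 1 15, Option 5 9. Option 1 has a majority (≥13).

Option 1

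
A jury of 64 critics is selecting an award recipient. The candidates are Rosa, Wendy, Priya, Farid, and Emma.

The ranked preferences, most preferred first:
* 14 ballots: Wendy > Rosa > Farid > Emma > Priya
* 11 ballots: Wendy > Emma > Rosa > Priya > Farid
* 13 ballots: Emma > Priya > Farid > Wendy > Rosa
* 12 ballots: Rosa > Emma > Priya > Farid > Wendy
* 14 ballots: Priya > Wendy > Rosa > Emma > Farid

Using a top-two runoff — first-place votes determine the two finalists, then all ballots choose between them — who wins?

Priya

Round 1 first-place votes: Rosa 12, Wendy 25, Priya 14, Farid 0, Emma 13. Wendy and Priya advance.
Runoff: Wendy is ranked above Priya on 25 ballots, Priya above Wendy on 39.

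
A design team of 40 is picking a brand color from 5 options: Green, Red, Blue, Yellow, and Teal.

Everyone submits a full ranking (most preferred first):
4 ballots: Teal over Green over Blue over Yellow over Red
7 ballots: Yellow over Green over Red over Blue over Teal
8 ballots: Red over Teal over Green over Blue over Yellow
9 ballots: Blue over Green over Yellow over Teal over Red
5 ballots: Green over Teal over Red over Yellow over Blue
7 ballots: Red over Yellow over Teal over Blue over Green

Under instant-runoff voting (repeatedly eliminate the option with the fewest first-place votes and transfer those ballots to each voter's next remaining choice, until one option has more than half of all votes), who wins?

Green

Round 1: Green 5, Red 15, Blue 9, Yellow 7, Teal 4. Teal eliminated.
Round 2: Green 9, Red 15, Blue 9, Yellow 7. Yellow eliminated.
Round 3: Green 16, Red 15, Blue 9. Blue eliminated.
Round 4: Green 25, Red 15. Green has a majority (≥21).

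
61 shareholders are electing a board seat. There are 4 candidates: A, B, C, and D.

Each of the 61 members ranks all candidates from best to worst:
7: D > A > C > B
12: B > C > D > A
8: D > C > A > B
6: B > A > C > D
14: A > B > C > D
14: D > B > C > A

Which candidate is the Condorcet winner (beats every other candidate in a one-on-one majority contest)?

B

B vs A: 32–29
B vs C: 46–15
B vs D: 32–29
B beats every other candidate.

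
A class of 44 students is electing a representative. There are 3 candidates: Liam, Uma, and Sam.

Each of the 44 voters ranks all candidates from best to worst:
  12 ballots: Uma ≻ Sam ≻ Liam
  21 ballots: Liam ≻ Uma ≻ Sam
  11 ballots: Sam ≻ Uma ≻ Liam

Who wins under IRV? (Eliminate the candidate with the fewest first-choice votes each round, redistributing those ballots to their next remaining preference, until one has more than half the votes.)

Uma

Round 1: Liam 21, Uma 12, Sam 11. Sam eliminated.
Round 2: Liam 21, Uma 23. Uma has a majority (≥23).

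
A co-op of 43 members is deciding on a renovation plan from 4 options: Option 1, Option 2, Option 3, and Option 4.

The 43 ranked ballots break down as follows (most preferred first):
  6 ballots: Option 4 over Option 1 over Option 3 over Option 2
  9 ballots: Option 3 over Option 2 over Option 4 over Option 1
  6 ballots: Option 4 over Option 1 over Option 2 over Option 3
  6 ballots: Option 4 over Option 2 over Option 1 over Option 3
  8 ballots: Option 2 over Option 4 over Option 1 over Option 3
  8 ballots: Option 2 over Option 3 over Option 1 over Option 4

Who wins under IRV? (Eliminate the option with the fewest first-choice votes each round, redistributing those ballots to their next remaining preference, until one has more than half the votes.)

Option 2

Round 1: Option 1 0, Option 2 16, Option 3 9, Option 4 18. Option 1 eliminated.
Round 2: Option 2 16, Option 3 9, Option 4 18. Option 3 eliminated.
Round 3: Option 2 25, Option 4 18. Option 2 has a majority (≥22).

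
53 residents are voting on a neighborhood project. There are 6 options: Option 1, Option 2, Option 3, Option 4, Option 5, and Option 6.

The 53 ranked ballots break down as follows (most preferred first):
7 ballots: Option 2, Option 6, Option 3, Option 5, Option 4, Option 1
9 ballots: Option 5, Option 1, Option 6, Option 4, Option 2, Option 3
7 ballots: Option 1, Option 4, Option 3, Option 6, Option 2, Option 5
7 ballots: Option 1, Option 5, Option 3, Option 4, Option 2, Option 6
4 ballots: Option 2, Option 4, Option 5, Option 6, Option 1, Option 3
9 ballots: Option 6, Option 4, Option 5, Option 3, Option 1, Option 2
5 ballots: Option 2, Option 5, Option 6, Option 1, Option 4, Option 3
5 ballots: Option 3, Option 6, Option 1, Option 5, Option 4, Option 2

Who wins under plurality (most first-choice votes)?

First-place votes: Option 1 14, Option 2 16, Option 3 5, Option 4 0, Option 5 9, Option 6 9.

Option 2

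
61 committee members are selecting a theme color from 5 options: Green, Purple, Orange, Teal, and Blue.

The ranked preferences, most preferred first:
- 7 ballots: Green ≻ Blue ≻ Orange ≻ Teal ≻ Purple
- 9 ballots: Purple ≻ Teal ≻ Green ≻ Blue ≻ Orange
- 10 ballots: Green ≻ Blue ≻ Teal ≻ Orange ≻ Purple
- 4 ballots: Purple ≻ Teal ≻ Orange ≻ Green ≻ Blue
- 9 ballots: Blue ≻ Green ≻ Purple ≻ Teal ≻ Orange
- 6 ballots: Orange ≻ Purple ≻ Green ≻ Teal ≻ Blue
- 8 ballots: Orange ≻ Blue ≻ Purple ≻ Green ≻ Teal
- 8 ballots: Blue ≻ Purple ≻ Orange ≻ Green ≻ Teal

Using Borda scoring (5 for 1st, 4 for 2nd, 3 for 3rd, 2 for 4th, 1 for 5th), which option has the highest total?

Green: 7×5 + 9×3 + 10×5 + 4×2 + 9×4 + 6×3 + 8×2 + 8×2 = 206
Purple: 7×1 + 9×5 + 10×1 + 4×5 + 9×3 + 6×4 + 8×3 + 8×4 = 189
Orange: 7×3 + 9×1 + 10×2 + 4×3 + 9×1 + 6×5 + 8×5 + 8×3 = 165
Teal: 7×2 + 9×4 + 10×3 + 4×4 + 9×2 + 6×2 + 8×1 + 8×1 = 142
Blue: 7×4 + 9×2 + 10×4 + 4×1 + 9×5 + 6×1 + 8×4 + 8×5 = 213

Blue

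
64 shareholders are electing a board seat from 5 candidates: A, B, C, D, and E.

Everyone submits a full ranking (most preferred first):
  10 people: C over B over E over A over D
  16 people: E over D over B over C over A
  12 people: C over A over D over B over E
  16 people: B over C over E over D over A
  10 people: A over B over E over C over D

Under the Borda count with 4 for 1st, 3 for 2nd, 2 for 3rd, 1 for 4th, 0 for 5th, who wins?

A: 10×1 + 16×0 + 12×3 + 16×0 + 10×4 = 86
B: 10×3 + 16×2 + 12×1 + 16×4 + 10×3 = 168
C: 10×4 + 16×1 + 12×4 + 16×3 + 10×1 = 162
D: 10×0 + 16×3 + 12×2 + 16×1 + 10×0 = 88
E: 10×2 + 16×4 + 12×0 + 16×2 + 10×2 = 136

B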